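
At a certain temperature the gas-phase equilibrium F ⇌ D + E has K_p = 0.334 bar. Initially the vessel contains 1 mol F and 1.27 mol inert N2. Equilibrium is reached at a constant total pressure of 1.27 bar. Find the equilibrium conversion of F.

X = 0.568

Take 1 mol F as basis and let X be its fractional conversion, so ξ = X.
Mole table: n_F = 1 − X; n_D = X; n_E = X; n_I = 1.27 (inert).
Total moles n_T = 2.27 + X.
With p_i = (n_i/n_T)P, K_p = p_D p_E / (p_F).
Setting this equal to 0.334 bar and taking the physical root (0 < X < 1) gives X = 0.568.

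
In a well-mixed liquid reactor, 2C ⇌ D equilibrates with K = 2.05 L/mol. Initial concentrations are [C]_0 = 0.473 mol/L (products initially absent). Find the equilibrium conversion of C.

X = 0.495

Let X = conversion of C; extent ξ = 0.473X/2 mol/L.
Concentrations: [C] = 0.473 − 0.473X; [D] = 0.236X.
K = [D] / ([C]^2).
Equating to 2.05 L/mol: the physical root is X = 0.495.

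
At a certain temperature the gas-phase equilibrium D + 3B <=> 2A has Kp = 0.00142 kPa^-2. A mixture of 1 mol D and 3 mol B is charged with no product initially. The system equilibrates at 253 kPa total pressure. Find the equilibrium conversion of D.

X = 0.727

Let X = conversion of D (basis 1 mol D); extent of reaction ξ = X.
Species balance: n_D = 1 − X; n_B = 3 − 3X; n_A = 2X.
Summing: n_T = 4 − 2X.
Mole fractions y_i = n_i/n_T; Kp = p_A^2 / (p_D p_B^3) with p_i = y_i·P.
Equating to 0.00142 kPa^-2 and solving on 0 < X < 1: X = 0.727.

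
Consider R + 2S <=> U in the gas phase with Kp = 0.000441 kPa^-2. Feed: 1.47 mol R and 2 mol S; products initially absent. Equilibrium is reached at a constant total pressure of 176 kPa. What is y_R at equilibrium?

y_R = 0.368

Let X = conversion of S (basis 2 mol S); extent of reaction ξ = X.
At extent ξ: n_R = 1.47 − X; n_S = 2 − 2X; n_U = X.
Summing: n_T = 3.47 − 2X.
With p_i = (n_i/n_T)P, Kp = p_U / (p_R p_S^2).
Setting this equal to 0.000441 kPa^-2 and taking the physical root (0 < X < 1) gives X = 0.730.
Then n_R = 0.74, n_T = 2.01, so y_R = 0.368.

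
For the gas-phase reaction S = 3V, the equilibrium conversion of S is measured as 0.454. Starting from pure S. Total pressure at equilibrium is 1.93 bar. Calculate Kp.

Basis: 1 mol S initially; let X = conversion of S. Extent ξ = X.
At extent ξ: n_S = 1 − X; n_V = 3X.
Summing: n_T = 1 + 2X.
At X = 0.454: n_S = 0.546, n_V = 1.36, n_T = 1.91.
p_i = (n_i/n_T)·P. Kp = p_V^3 / (p_S) = 4.73 bar^2.

Kp = 4.73 bar^2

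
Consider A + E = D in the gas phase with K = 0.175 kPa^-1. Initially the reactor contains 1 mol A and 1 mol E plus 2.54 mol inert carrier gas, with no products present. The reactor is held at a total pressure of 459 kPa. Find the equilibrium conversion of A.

X = 0.806

Take 1 mol A as basis and let X be its fractional conversion, so ξ = X.
Species balance: n_A = 1 − X; n_E = 1 − X; n_D = X; n_I = 2.54 (inert).
n_T = Σnᵢ = 4.54 − X.
y_i = n_i/n_T, p_i = y_i·P. K = p_D / (p_A p_E).
Substituting and setting equal to 0.175 kPa^-1 gives a polynomial in X; the root in (0,1) is X = 0.806.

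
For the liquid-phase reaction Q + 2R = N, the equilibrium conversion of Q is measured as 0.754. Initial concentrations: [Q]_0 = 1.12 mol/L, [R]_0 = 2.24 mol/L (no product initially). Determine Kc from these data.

Let X = conversion of Q.
Concentrations: [Q] = 1.12 − 1.12X; [R] = 2.24 − 2.24X; [N] = 1.12X.
At X = 0.754: [Q] = 0.276, [R] = 0.551, [N] = 0.844.
Kc = [N] / ([Q] [R]^2) = 10.1 (mol/L)^-2.

Kc = 10.1 (mol/L)^-2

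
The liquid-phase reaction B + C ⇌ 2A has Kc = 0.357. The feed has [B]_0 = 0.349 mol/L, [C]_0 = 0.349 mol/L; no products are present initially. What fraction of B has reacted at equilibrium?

X = 0.230

Let X = conversion of B; extent ξ = 0.349·X mol/L.
Concentrations: [B] = 0.349 − 0.349X; [C] = 0.349 − 0.349X; [A] = 0.698X.
Kc = [A]^2 / ([B] [C]).
Setting equal to 0.357 and solving for X on (0,1) gives X = 0.230.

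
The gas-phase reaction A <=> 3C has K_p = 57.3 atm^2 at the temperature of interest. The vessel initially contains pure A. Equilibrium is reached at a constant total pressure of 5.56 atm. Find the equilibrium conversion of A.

X = 0.516

Basis: 1 mol A initially; let X = conversion of A. Extent ξ = X.
Mole table: n_A = 1 − X; n_C = 3X.
Total moles n_T = 1 + 2X.
y_i = n_i/n_T, p_i = y_i·P. K_p = p_C^3 / (p_A).
Setting this equal to 57.3 atm^2 and taking the physical root (0 < X < 1) gives X = 0.516.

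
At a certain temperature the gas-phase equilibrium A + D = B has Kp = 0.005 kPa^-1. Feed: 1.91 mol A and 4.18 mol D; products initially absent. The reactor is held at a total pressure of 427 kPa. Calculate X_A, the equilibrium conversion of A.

X = 0.569

Let X = conversion of A (basis 1.91 mol A); extent of reaction ξ = 1.91X.
Species balance: n_A = 1.91 − 1.91X; n_D = 4.18 − 1.91X; n_B = 1.91X.
Summing: n_T = 6.09 − 1.91X.
Mole fractions y_i = n_i/n_T; Kp = p_B / (p_A p_D) with p_i = y_i·P.
Setting this equal to 0.005 kPa^-1 and taking the physical root (0 < X < 1) gives X = 0.569.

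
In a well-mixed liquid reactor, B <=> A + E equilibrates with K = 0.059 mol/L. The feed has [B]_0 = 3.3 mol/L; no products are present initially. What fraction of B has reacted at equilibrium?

Let X = conversion of B; extent ξ = 3.3·X mol/L.
Concentrations: [B] = 3.3 − 3.3X; [A] = 3.3X; [E] = 3.3X.
K = [A] [E] / ([B]).
This equals 0.059 at X = 0.125 (the root in 0 < X < 1).

X = 0.125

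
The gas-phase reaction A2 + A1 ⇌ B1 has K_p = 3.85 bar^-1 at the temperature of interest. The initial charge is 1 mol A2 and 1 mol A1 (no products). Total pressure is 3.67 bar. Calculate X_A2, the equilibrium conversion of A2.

X = 0.743

Take 1 mol A2 as basis and let X be its fractional conversion, so ξ = X.
Species balance: n_A2 = 1 − X; n_A1 = 1 − X; n_B1 = X.
Summing: n_T = 2 − X.
Mole fractions y_i = n_i/n_T; K_p = p_B1 / (p_A2 p_A1) with p_i = y_i·P.
Setting this equal to 3.85 bar^-1 and taking the physical root (0 < X < 1) gives X = 0.743.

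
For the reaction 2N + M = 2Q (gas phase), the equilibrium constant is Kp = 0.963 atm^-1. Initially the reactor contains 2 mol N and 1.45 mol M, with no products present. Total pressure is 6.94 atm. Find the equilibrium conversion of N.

X = 0.587

Let X = conversion of N (basis 2 mol N); extent of reaction ξ = X.
Species balance: n_N = 2 − 2X; n_M = 1.45 − X; n_Q = 2X.
n_T = Σnᵢ = 3.45 − X.
With p_i = (n_i/n_T)P, Kp = p_Q^2 / (p_N^2 p_M).
Substituting and setting equal to 0.963 atm^-1 gives a polynomial in X; the root in (0,1) is X = 0.587.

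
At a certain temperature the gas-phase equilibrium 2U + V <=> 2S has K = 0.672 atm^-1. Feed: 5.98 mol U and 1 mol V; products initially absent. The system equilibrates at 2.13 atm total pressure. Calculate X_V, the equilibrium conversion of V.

X = 0.654

Basis: 1 mol V initially; let X = conversion of V. Extent ξ = X.
Mole table: n_U = 5.98 − 2X; n_V = 1 − X; n_S = 2X.
Summing: n_T = 6.98 − X.
y_i = n_i/n_T, p_i = y_i·P. K = p_S^2 / (p_U^2 p_V).
This yields a degree-3 equation in X; solving on (0,1), X = 0.654.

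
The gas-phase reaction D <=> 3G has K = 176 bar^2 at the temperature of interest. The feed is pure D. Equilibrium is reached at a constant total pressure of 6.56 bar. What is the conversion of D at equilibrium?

X = 0.654

Basis: 1 mol D initially; let X = conversion of D. Extent ξ = X.
At extent ξ: n_D = 1 − X; n_G = 3X.
n_T = Σnᵢ = 1 + 2X.
y_i = n_i/n_T, p_i = y_i·P. K = p_G^3 / (p_D).
This yields a degree-3 equation in X; solving on (0,1), X = 0.654.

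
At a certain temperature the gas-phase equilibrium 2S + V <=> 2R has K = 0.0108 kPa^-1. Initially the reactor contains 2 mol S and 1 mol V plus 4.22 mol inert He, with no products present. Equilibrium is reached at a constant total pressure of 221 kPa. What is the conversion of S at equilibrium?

X = 0.326

Let X = conversion of S (basis 2 mol S); extent of reaction ξ = X.
Species balance: n_S = 2 − 2X; n_V = 1 − X; n_R = 2X; n_I = 4.22 (inert).
Total moles n_T = 7.22 − X.
Mole fractions y_i = n_i/n_T; K = p_R^2 / (p_S^2 p_V) with p_i = y_i·P.
Equating to 0.0108 kPa^-1 and solving on 0 < X < 1: X = 0.326.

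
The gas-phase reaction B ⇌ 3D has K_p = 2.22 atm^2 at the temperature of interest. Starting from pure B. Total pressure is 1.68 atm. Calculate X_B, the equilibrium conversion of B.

Let X = conversion of B (basis 1 mol B); extent of reaction ξ = X.
Mole table: n_B = 1 − X; n_D = 3X.
n_T = Σnᵢ = 1 + 2X.
y_i = n_i/n_T, p_i = y_i·P. K_p = p_D^3 / (p_B).
Substituting and setting equal to 2.22 atm^2 gives a polynomial in X; the root in (0,1) is X = 0.383.

X = 0.383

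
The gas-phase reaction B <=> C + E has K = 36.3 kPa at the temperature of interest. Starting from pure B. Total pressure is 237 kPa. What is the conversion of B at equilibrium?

Basis: 1 mol B initially; let X = conversion of B. Extent ξ = X.
Mole table: n_B = 1 − X; n_C = X; n_E = X.
Total moles n_T = 1 + X.
With p_i = (n_i/n_T)P, K = p_C p_E / (p_B).
Substituting and setting equal to 36.3 kPa gives a polynomial in X; the root in (0,1) is X = 0.364.

X = 0.364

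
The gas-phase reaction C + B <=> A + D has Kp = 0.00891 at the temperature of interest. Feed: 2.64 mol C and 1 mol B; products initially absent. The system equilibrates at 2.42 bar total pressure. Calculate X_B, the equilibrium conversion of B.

X = 0.139

Let X = conversion of B (basis 1 mol B); extent of reaction ξ = X.
Moles: n_C = 2.64 − X; n_B = 1 − X; n_A = X; n_D = X.
Total moles n_T = 3.64 (Δν = 0, constant).
With p_i = (n_i/n_T)P, Kp = p_A p_D / (p_C p_B).
This yields a degree-2 equation in X; solving on (0,1), X = 0.139.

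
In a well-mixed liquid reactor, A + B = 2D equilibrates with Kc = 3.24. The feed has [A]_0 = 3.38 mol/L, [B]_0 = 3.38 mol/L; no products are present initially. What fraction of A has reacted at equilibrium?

Let X = conversion of A; extent ξ = 3.38·X mol/L.
Concentrations: [A] = 3.38 − 3.38X; [B] = 3.38 − 3.38X; [D] = 6.76X.
Kc = [D]^2 / ([A] [B]).
Equating to 3.24: the physical root is X = 0.474.

X = 0.474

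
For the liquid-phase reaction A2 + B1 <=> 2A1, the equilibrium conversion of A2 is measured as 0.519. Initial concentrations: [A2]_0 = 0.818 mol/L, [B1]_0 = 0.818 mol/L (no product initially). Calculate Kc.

Kc = 4.66

Let X = conversion of A2.
Concentrations: [A2] = 0.818 − 0.818X; [B1] = 0.818 − 0.818X; [A1] = 1.64X.
At X = 0.519: [A2] = 0.393, [B1] = 0.393, [A1] = 0.849.
Kc = [A1]^2 / ([A2] [B1]) = 4.66.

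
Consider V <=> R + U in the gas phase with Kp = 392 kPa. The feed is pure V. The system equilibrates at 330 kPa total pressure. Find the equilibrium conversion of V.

X = 0.737

Basis: 1 mol V initially; let X = conversion of V. Extent ξ = X.
Species balance: n_V = 1 − X; n_R = X; n_U = X.
Total moles n_T = 1 + X.
With p_i = (n_i/n_T)P, Kp = p_R p_U / (p_V).
Equating to 392 kPa and solving on 0 < X < 1: X = 0.737.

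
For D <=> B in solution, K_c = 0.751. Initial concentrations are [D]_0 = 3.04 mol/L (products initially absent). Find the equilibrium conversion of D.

Let X = conversion of D; extent ξ = 3.04·X mol/L.
Concentrations: [D] = 3.04 − 3.04X; [B] = 3.04X.
K_c = [B] / ([D]).
This equals 0.751 at X = 0.429 (the root in 0 < X < 1).

X = 0.429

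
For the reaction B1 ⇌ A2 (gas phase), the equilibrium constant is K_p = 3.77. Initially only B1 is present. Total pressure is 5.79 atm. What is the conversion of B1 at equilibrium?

X = 0.790

Take 1 mol B1 as basis and let X be its fractional conversion, so ξ = X.
Moles: n_B1 = 1 − X; n_A2 = X.
n_T stays at 1 (no change in mole number).
Mole fractions y_i = n_i/n_T; K_p = p_A2 / (p_B1) with p_i = y_i·P.
Substituting and setting equal to 3.77 gives a polynomial in X; the root in (0,1) is X = 0.790.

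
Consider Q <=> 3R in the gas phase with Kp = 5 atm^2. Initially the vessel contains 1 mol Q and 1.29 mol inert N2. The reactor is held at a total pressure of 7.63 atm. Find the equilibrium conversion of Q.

X = 0.265

Let X = conversion of Q (basis 1 mol Q); extent of reaction ξ = X.
Mole table: n_Q = 1 − X; n_R = 3X; n_I = 1.29 (inert).
Total moles n_T = 2.29 + 2X.
y_i = n_i/n_T, p_i = y_i·P. Kp = p_R^3 / (p_Q).
This yields a degree-3 equation in X; solving on (0,1), X = 0.265.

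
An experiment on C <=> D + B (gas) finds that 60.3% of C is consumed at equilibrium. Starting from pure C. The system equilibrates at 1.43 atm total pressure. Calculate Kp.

Let X = conversion of C (basis 1 mol C); extent of reaction ξ = X.
At extent ξ: n_C = 1 − X; n_D = X; n_B = X.
Total moles n_T = 1 + X.
At X = 0.603: n_C = 0.397, n_D = 0.603, n_B = 0.603, n_T = 1.6.
p_i = (n_i/n_T)·P. Kp = p_D p_B / (p_C) = 0.817 atm.

Kp = 0.817 atm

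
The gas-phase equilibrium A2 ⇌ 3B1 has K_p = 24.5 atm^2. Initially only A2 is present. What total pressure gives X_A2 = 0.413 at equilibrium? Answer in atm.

Let X = conversion of A2 (basis 1 mol A2); extent of reaction ξ = X.
Moles: n_A2 = 1 − X; n_B1 = 3X.
Total moles n_T = 1 + 2X.
K_p = p_B1^3 / (p_A2) with p_i = (n_i/n_T)·P.
At X = 0.413: the mole-fraction product g(X) = Π y_i^ν_i = 0.9718. Since K_p = g(X)·P^{2}, P = (K_p/g)^(1/2) = (24.5/0.9718)^(1/2) = 5.02 atm.

P = 5.02 atm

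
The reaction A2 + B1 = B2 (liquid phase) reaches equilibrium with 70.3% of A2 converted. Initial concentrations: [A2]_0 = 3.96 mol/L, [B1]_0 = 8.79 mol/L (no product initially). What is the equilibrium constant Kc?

Let X = conversion of A2.
Concentrations: [A2] = 3.96 − 3.96X; [B1] = 8.79 − 3.96X; [B2] = 3.96X.
At X = 0.703: [A2] = 1.18, [B1] = 6.01, [B2] = 2.78.
Kc = [B2] / ([A2] [B1]) = 0.394 L/mol.

Kc = 0.394 L/mol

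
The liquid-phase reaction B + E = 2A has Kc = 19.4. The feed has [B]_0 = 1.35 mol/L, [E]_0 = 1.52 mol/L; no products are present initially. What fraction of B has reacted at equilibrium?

X = 0.727

Let X = conversion of B; extent ξ = 1.35·X mol/L.
Concentrations: [B] = 1.35 − 1.35X; [E] = 1.52 − 1.35X; [A] = 2.7X.
Kc = [A]^2 / ([B] [E]).
Solving Kc = 19.4 for X ∈ (0,1): X = 0.727.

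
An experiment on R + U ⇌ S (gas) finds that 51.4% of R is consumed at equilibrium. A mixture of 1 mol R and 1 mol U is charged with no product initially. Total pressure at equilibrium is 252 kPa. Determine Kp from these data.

Kp = 0.0128 kPa^-1

Let X = conversion of R (basis 1 mol R); extent of reaction ξ = X.
Species balance: n_R = 1 − X; n_U = 1 − X; n_S = X.
n_T = Σnᵢ = 2 − X.
At X = 0.514: n_R = 0.486, n_U = 0.486, n_S = 0.514, n_T = 1.49.
p_i = (n_i/n_T)·P. Kp = p_S / (p_R p_U) = 0.0128 kPa^-1.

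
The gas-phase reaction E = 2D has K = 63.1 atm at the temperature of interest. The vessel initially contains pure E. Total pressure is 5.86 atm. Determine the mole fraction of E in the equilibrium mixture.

Basis: 1 mol E initially; let X = conversion of E. Extent ξ = X.
Species balance: n_E = 1 − X; n_D = 2X.
Summing: n_T = 1 + X.
With p_i = (n_i/n_T)P, K = p_D^2 / (p_E).
This yields a degree-2 equation in X; solving on (0,1), X = 0.854.
Then n_E = 0.146, n_T = 1.85, so y_E = 0.079.

y_E = 0.079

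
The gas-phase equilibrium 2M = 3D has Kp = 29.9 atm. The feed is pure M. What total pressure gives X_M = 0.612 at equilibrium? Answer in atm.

P = 7.6 atm

Take 1 mol M as basis and let X be its fractional conversion, so ξ = 0.5X.
Moles: n_M = 1 − X; n_D = 1.5X.
n_T = Σnᵢ = 1 + 0.5X.
Kp = p_D^3 / (p_M^2) with p_i = (n_i/n_T)·P.
At X = 0.612: the mole-fraction product g(X) = Π y_i^ν_i = 3.935. Since Kp = g(X)·P^{1}, P = (Kp/g)^(1/1) = (29.9/3.935)^(1/1) = 7.6 atm.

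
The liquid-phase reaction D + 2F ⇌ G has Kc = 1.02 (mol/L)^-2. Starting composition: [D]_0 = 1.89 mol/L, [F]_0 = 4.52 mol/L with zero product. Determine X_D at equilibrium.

X = 0.746

Let X = conversion of D; extent ξ = 1.89·X mol/L.
Concentrations: [D] = 1.89 − 1.89X; [F] = 4.52 − 3.78X; [G] = 1.89X.
Kc = [G] / ([D] [F]^2).
This equals 1.02 at X = 0.746 (the root in 0 < X < 1).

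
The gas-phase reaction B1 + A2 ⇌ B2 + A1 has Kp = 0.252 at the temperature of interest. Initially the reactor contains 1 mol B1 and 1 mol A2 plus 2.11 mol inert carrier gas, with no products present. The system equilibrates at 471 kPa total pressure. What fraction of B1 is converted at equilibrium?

X = 0.334

Basis: 1 mol B1 initially; let X = conversion of B1. Extent ξ = X.
At extent ξ: n_B1 = 1 − X; n_A2 = 1 − X; n_B2 = X; n_A1 = X; n_I = 2.11 (inert).
Total moles n_T = 4.11 (Δν = 0, constant).
Mole fractions y_i = n_i/n_T; Kp = p_B2 p_A1 / (p_B1 p_A2) with p_i = y_i·P.
Substituting and setting equal to 0.252 gives a polynomial in X; the root in (0,1) is X = 0.334.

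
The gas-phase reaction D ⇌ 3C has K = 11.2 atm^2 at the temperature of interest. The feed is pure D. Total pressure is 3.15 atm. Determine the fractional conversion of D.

Basis: 1 mol D initially; let X = conversion of D. Extent ξ = X.
Mole table: n_D = 1 − X; n_C = 3X.
n_T = Σnᵢ = 1 + 2X.
With p_i = (n_i/n_T)P, K = p_C^3 / (p_D).
This yields a degree-3 equation in X; solving on (0,1), X = 0.436.

X = 0.436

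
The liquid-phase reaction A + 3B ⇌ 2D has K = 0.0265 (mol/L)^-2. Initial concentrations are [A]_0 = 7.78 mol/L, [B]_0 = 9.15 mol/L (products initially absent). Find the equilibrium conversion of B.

X = 0.550

Let X = conversion of B; extent ξ = 9.15X/3 mol/L.
Concentrations: [A] = 7.78 − 3.05X; [B] = 9.15 − 9.15X; [D] = 6.1X.
K = [D]^2 / ([A] [B]^3).
Solving K = 0.0265 for X ∈ (0,1): X = 0.550.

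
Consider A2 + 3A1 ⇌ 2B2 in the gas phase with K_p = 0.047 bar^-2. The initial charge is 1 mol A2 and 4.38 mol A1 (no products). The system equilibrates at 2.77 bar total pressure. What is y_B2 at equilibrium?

y_B2 = 0.138

Basis: 1 mol A2 initially; let X = conversion of A2. Extent ξ = X.
Species balance: n_A2 = 1 − X; n_A1 = 4.38 − 3X; n_B2 = 2X.
Summing: n_T = 5.38 − 2X.
With p_i = (n_i/n_T)P, K_p = p_B2^2 / (p_A2 p_A1^3).
This yields a degree-4 equation in X; solving on (0,1), X = 0.327.
Then n_B2 = 0.654, n_T = 4.73, so y_B2 = 0.138.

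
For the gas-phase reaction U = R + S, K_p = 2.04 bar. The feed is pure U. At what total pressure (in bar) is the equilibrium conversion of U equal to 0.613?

Let X = conversion of U (basis 1 mol U); extent of reaction ξ = X.
Species balance: n_U = 1 − X; n_R = X; n_S = X.
Total moles n_T = 1 + X.
K_p = p_R p_S / (p_U) with p_i = (n_i/n_T)·P.
At X = 0.613: the mole-fraction product g(X) = Π y_i^ν_i = 0.602. Since K_p = g(X)·P^{1}, P = (K_p/g)^(1/1) = (2.04/0.602)^(1/1) = 3.39 bar.

P = 3.39 bar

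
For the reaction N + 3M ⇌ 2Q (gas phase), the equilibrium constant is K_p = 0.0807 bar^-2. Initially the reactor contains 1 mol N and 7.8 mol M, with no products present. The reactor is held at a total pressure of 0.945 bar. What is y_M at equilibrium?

y_M = 0.848

Basis: 1 mol N initially; let X = conversion of N. Extent ξ = X.
Moles: n_N = 1 − X; n_M = 7.8 − 3X; n_Q = 2X.
n_T = Σnᵢ = 8.8 − 2X.
Mole fractions y_i = n_i/n_T; K_p = p_Q^2 / (p_N p_M^3) with p_i = y_i·P.
Setting this equal to 0.0807 bar^-2 and taking the physical root (0 < X < 1) gives X = 0.260.
Then n_M = 7.02, n_T = 8.28, so y_M = 0.848.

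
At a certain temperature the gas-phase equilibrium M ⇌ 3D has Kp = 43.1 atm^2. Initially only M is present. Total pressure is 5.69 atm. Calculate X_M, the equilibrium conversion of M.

Let X = conversion of M (basis 1 mol M); extent of reaction ξ = X.
Species balance: n_M = 1 − X; n_D = 3X.
n_T = Σnᵢ = 1 + 2X.
Mole fractions y_i = n_i/n_T; Kp = p_D^3 / (p_M) with p_i = y_i·P.
Substituting and setting equal to 43.1 atm^2 gives a polynomial in X; the root in (0,1) is X = 0.461.

X = 0.461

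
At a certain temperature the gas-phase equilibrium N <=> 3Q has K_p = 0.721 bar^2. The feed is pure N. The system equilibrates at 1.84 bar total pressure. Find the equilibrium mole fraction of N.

y_N = 0.520

Let X = conversion of N (basis 1 mol N); extent of reaction ξ = X.
Mole table: n_N = 1 − X; n_Q = 3X.
Summing: n_T = 1 + 2X.
With p_i = (n_i/n_T)P, K_p = p_Q^3 / (p_N).
Setting this equal to 0.721 bar^2 and taking the physical root (0 < X < 1) gives X = 0.235.
Then n_N = 0.765, n_T = 1.47, so y_N = 0.520.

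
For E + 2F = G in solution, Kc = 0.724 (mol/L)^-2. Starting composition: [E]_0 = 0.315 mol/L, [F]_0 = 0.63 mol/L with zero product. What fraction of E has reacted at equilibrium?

X = 0.166

Let X = conversion of E; extent ξ = 0.315·X mol/L.
Concentrations: [E] = 0.315 − 0.315X; [F] = 0.63 − 0.63X; [G] = 0.315X.
Kc = [G] / ([E] [F]^2).
This equals 0.724 at X = 0.166 (the root in 0 < X < 1).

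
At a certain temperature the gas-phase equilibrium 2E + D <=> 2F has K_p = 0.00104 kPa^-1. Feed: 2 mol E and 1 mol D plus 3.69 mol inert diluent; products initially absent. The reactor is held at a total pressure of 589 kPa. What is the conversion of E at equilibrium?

X = 0.214

Let X = conversion of E (basis 2 mol E); extent of reaction ξ = X.
Mole table: n_E = 2 − 2X; n_D = 1 − X; n_F = 2X; n_I = 3.69 (inert).
Total moles n_T = 6.69 − X.
Mole fractions y_i = n_i/n_T; K_p = p_F^2 / (p_E^2 p_D) with p_i = y_i·P.
This yields a degree-3 equation in X; solving on (0,1), X = 0.214.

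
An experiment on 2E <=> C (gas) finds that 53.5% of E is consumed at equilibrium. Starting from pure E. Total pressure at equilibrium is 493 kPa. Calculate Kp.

Kp = 0.00184 kPa^-1

Let X = conversion of E (basis 1 mol E); extent of reaction ξ = 0.5X.
Species balance: n_E = 1 − X; n_C = 0.5X.
Total moles n_T = 1 − 0.5X.
At X = 0.535: n_E = 0.465, n_C = 0.268, n_T = 0.732.
p_i = (n_i/n_T)·P. Kp = p_C / (p_E^2) = 0.00184 kPa^-1.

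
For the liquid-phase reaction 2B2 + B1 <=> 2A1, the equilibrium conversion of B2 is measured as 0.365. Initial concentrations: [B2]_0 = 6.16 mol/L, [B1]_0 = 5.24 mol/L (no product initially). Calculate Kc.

Kc = 0.0803 L/mol

Let X = conversion of B2.
Concentrations: [B2] = 6.16 − 6.16X; [B1] = 5.24 − 3.08X; [A1] = 6.16X.
At X = 0.365: [B2] = 3.91, [B1] = 4.12, [A1] = 2.25.
Kc = [A1]^2 / ([B2]^2 [B1]) = 0.0803 L/mol.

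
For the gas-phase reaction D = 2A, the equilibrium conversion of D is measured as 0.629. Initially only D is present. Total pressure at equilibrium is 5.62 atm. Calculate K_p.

K_p = 14.7 atm

Let X = conversion of D (basis 1 mol D); extent of reaction ξ = X.
At extent ξ: n_D = 1 − X; n_A = 2X.
n_T = Σnᵢ = 1 + X.
At X = 0.629: n_D = 0.371, n_A = 1.26, n_T = 1.63.
p_i = (n_i/n_T)·P. K_p = p_A^2 / (p_D) = 14.7 atm.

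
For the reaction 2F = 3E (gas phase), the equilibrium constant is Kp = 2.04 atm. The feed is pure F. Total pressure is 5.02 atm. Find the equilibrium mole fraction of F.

Take 1 mol F as basis and let X be its fractional conversion, so ξ = 0.5X.
At extent ξ: n_F = 1 − X; n_E = 1.5X.
n_T = Σnᵢ = 1 + 0.5X.
Mole fractions y_i = n_i/n_T; Kp = p_E^3 / (p_F^2) with p_i = y_i·P.
Equating to 2.04 atm and solving on 0 < X < 1: X = 0.380.
Then n_F = 0.62, n_T = 1.19, so y_F = 0.521.

y_F = 0.521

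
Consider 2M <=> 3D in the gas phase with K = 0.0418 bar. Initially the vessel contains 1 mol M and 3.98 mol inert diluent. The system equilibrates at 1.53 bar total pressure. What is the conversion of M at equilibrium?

X = 0.278

Let X = conversion of M (basis 1 mol M); extent of reaction ξ = 0.5X.
Species balance: n_M = 1 − X; n_D = 1.5X; n_I = 3.98 (inert).
n_T = Σnᵢ = 4.98 + 0.5X.
Mole fractions y_i = n_i/n_T; K = p_D^3 / (p_M^2) with p_i = y_i·P.
Substituting and setting equal to 0.0418 bar gives a polynomial in X; the root in (0,1) is X = 0.278.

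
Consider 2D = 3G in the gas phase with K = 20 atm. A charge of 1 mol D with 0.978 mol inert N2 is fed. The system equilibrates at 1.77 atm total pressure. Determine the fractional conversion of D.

Basis: 1 mol D initially; let X = conversion of D. Extent ξ = 0.5X.
Moles: n_D = 1 − X; n_G = 1.5X; n_I = 0.978 (inert).
Summing: n_T = 1.98 + 0.5X.
y_i = n_i/n_T, p_i = y_i·P. K = p_G^3 / (p_D^2).
Equating to 20 atm and solving on 0 < X < 1: X = 0.763.

X = 0.763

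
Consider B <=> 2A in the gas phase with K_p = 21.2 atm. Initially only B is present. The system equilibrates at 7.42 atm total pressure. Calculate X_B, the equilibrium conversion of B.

Take 1 mol B as basis and let X be its fractional conversion, so ξ = X.
Moles: n_B = 1 − X; n_A = 2X.
n_T = Σnᵢ = 1 + X.
Mole fractions y_i = n_i/n_T; K_p = p_A^2 / (p_B) with p_i = y_i·P.
Substituting and setting equal to 21.2 atm gives a polynomial in X; the root in (0,1) is X = 0.645.

X = 0.645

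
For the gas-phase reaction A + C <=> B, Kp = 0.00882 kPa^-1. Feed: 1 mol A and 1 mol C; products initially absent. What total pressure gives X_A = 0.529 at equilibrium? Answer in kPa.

P = 398 kPa

Take 1 mol A as basis and let X be its fractional conversion, so ξ = X.
Mole table: n_A = 1 − X; n_C = 1 − X; n_B = X.
Total moles n_T = 2 − X.
Kp = p_B / (p_A p_C) with p_i = (n_i/n_T)·P.
At X = 0.529: the mole-fraction product g(X) = Π y_i^ν_i = 3.508. Since Kp = g(X)·P^{-1}, P = (g/Kp)^(1/1) = (3.508/0.00882)^(1/1) = 398 kPa.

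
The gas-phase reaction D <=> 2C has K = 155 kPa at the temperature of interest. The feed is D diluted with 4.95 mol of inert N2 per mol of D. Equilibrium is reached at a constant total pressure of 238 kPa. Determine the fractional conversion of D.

Let X = conversion of D (basis 1 mol D); extent of reaction ξ = X.
Species balance: n_D = 1 − X; n_C = 2X; n_I = 4.95 (inert).
Summing: n_T = 5.95 + X.
With p_i = (n_i/n_T)P, K = p_C^2 / (p_D).
This yields a degree-2 equation in X; solving on (0,1), X = 0.630.

X = 0.630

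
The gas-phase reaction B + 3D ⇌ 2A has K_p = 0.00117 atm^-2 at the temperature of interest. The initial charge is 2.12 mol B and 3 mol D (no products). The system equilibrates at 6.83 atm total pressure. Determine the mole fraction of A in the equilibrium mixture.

Basis: 3 mol D initially; let X = conversion of D. Extent ξ = X.
At extent ξ: n_B = 2.12 − X; n_D = 3 − 3X; n_A = 2X.
Total moles n_T = 5.12 − 2X.
y_i = n_i/n_T, p_i = y_i·P. K_p = p_A^2 / (p_B p_D^3).
Setting this equal to 0.00117 atm^-2 and taking the physical root (0 < X < 1) gives X = 0.141.
Then n_A = 0.281, n_T = 4.84, so y_A = 0.058.

y_A = 0.058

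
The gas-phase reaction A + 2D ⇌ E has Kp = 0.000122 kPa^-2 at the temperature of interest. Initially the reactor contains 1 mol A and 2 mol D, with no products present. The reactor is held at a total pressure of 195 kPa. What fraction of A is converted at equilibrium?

X = 0.524

Let X = conversion of A (basis 1 mol A); extent of reaction ξ = X.
Mole table: n_A = 1 − X; n_D = 2 − 2X; n_E = X.
n_T = Σnᵢ = 3 − 2X.
With p_i = (n_i/n_T)P, Kp = p_E / (p_A p_D^2).
Substituting and setting equal to 0.000122 kPa^-2 gives a polynomial in X; the root in (0,1) is X = 0.524.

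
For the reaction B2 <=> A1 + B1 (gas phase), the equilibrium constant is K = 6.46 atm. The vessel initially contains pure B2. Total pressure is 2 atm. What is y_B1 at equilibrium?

y_B1 = 0.466

Let X = conversion of B2 (basis 1 mol B2); extent of reaction ξ = X.
At extent ξ: n_B2 = 1 − X; n_A1 = X; n_B1 = X.
n_T = Σnᵢ = 1 + X.
y_i = n_i/n_T, p_i = y_i·P. K = p_A1 p_B1 / (p_B2).
Equating to 6.46 atm and solving on 0 < X < 1: X = 0.874.
Then n_B1 = 0.874, n_T = 1.87, so y_B1 = 0.466.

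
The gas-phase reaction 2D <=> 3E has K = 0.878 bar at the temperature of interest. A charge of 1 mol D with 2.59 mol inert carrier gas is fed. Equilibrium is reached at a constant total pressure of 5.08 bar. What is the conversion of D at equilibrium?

X = 0.408

Let X = conversion of D (basis 1 mol D); extent of reaction ξ = 0.5X.
Moles: n_D = 1 − X; n_E = 1.5X; n_I = 2.59 (inert).
Total moles n_T = 3.59 + 0.5X.
With p_i = (n_i/n_T)P, K = p_E^3 / (p_D^2).
This yields a degree-3 equation in X; solving on (0,1), X = 0.408.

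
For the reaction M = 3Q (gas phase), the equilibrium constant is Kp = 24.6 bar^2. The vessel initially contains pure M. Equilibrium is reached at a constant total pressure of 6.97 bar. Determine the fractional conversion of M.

Take 1 mol M as basis and let X be its fractional conversion, so ξ = X.
At extent ξ: n_M = 1 − X; n_Q = 3X.
Total moles n_T = 1 + 2X.
y_i = n_i/n_T, p_i = y_i·P. Kp = p_Q^3 / (p_M).
Setting this equal to 24.6 bar^2 and taking the physical root (0 < X < 1) gives X = 0.325.

X = 0.325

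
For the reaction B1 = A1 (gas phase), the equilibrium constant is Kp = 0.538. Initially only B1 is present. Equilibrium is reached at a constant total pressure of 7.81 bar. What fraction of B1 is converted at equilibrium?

X = 0.350

Take 1 mol B1 as basis and let X be its fractional conversion, so ξ = X.
At extent ξ: n_B1 = 1 − X; n_A1 = X.
Total moles n_T = 1 (Δν = 0, constant).
With p_i = (n_i/n_T)P, Kp = p_A1 / (p_B1).
Setting this equal to 0.538 and taking the physical root (0 < X < 1) gives X = 0.350.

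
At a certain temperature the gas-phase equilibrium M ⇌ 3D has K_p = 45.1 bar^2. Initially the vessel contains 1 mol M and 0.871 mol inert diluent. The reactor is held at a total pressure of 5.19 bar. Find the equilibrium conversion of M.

Basis: 1 mol M initially; let X = conversion of M. Extent ξ = X.
Moles: n_M = 1 − X; n_D = 3X; n_I = 0.871 (inert).
Total moles n_T = 1.87 + 2X.
y_i = n_i/n_T, p_i = y_i·P. K_p = p_D^3 / (p_M).
This yields a degree-3 equation in X; solving on (0,1), X = 0.613.

X = 0.613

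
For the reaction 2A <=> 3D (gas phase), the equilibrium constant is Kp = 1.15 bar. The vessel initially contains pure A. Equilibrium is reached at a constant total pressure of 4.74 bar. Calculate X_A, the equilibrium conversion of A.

X = 0.334

Basis: 1 mol A initially; let X = conversion of A. Extent ξ = 0.5X.
Mole table: n_A = 1 − X; n_D = 1.5X.
n_T = Σnᵢ = 1 + 0.5X.
With p_i = (n_i/n_T)P, Kp = p_D^3 / (p_A^2).
Substituting and setting equal to 1.15 bar gives a polynomial in X; the root in (0,1) is X = 0.334.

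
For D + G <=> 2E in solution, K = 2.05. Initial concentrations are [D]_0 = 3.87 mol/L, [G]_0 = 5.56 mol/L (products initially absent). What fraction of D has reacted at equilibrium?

X = 0.494

Let X = conversion of D; extent ξ = 3.87·X mol/L.
Concentrations: [D] = 3.87 − 3.87X; [G] = 5.56 − 3.87X; [E] = 7.74X.
K = [E]^2 / ([D] [G]).
Solving K = 2.05 for X ∈ (0,1): X = 0.494.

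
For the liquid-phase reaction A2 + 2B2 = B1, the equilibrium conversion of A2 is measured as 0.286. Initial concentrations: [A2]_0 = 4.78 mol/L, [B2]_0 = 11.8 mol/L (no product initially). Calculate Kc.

Kc = 0.00487 (mol/L)^-2

Let X = conversion of A2.
Concentrations: [A2] = 4.78 − 4.78X; [B2] = 11.8 − 9.56X; [B1] = 4.78X.
At X = 0.286: [A2] = 3.41, [B2] = 9.07, [B1] = 1.37.
Kc = [B1] / ([A2] [B2]^2) = 0.00487 (mol/L)^-2.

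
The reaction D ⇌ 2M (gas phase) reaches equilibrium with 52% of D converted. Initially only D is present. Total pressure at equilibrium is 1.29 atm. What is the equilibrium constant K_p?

Let X = conversion of D (basis 1 mol D); extent of reaction ξ = X.
At extent ξ: n_D = 1 − X; n_M = 2X.
Total moles n_T = 1 + X.
At X = 0.52: n_D = 0.48, n_M = 1.04, n_T = 1.52.
p_i = (n_i/n_T)·P. K_p = p_M^2 / (p_D) = 1.91 atm.

K_p = 1.91 atm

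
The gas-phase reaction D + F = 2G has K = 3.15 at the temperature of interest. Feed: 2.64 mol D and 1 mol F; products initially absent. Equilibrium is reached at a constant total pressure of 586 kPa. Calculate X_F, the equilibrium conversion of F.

X = 0.690

Take 1 mol F as basis and let X be its fractional conversion, so ξ = X.
At extent ξ: n_D = 2.64 − X; n_F = 1 − X; n_G = 2X.
Since Δν = 0, n_T = 3.64 throughout.
With p_i = (n_i/n_T)P, K = p_G^2 / (p_D p_F).
This yields a degree-2 equation in X; solving on (0,1), X = 0.690.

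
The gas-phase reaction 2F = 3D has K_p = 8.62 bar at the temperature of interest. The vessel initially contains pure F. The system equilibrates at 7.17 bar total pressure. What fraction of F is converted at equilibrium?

X = 0.488

Take 1 mol F as basis and let X be its fractional conversion, so ξ = 0.5X.
Mole table: n_F = 1 − X; n_D = 1.5X.
Summing: n_T = 1 + 0.5X.
Mole fractions y_i = n_i/n_T; K_p = p_D^3 / (p_F^2) with p_i = y_i·P.
Equating to 8.62 bar and solving on 0 < X < 1: X = 0.488.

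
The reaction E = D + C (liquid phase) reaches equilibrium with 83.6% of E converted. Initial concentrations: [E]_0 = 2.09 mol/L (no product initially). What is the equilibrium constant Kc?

Let X = conversion of E.
Concentrations: [E] = 2.09 − 2.09X; [D] = 2.09X; [C] = 2.09X.
At X = 0.836: [E] = 0.343, [D] = 1.75, [C] = 1.75.
Kc = [D] [C] / ([E]) = 8.91 mol/L.

Kc = 8.91 mol/L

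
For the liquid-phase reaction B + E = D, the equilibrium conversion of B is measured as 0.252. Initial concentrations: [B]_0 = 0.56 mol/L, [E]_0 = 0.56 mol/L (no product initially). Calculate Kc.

Let X = conversion of B.
Concentrations: [B] = 0.56 − 0.56X; [E] = 0.56 − 0.56X; [D] = 0.56X.
At X = 0.252: [B] = 0.419, [E] = 0.419, [D] = 0.141.
Kc = [D] / ([B] [E]) = 0.804 L/mol.

Kc = 0.804 L/mol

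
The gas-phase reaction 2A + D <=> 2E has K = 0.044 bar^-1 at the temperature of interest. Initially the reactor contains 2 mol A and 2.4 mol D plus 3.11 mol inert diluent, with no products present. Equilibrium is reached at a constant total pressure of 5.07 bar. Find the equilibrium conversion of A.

Let X = conversion of A (basis 2 mol A); extent of reaction ξ = X.
At extent ξ: n_A = 2 − 2X; n_D = 2.4 − X; n_E = 2X; n_I = 3.11 (inert).
n_T = Σnᵢ = 7.51 − X.
y_i = n_i/n_T, p_i = y_i·P. K = p_E^2 / (p_A^2 p_D).
Setting this equal to 0.044 bar^-1 and taking the physical root (0 < X < 1) gives X = 0.206.

X = 0.206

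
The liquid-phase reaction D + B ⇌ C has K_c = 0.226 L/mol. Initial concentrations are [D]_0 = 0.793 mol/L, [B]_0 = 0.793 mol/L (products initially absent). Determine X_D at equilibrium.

Let X = conversion of D; extent ξ = 0.793·X mol/L.
Concentrations: [D] = 0.793 − 0.793X; [B] = 0.793 − 0.793X; [C] = 0.793X.
K_c = [C] / ([D] [B]).
Equating to 0.226 L/mol: the physical root is X = 0.134.

X = 0.134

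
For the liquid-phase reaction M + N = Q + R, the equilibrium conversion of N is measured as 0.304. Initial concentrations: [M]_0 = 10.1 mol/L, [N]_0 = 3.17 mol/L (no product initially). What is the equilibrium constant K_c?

Let X = conversion of N.
Concentrations: [M] = 10.1 − 3.17X; [N] = 3.17 − 3.17X; [Q] = 3.17X; [R] = 3.17X.
At X = 0.304: [M] = 9.14, [N] = 2.21, [Q] = 0.964, [R] = 0.964.
K_c = [Q] [R] / ([M] [N]) = 0.0461.

K_c = 0.0461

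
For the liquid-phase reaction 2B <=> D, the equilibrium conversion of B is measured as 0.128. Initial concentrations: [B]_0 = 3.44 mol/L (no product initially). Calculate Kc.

Kc = 0.0245 L/mol

Let X = conversion of B.
Concentrations: [B] = 3.44 − 3.44X; [D] = 1.72X.
At X = 0.128: [B] = 3, [D] = 0.22.
Kc = [D] / ([B]^2) = 0.0245 L/mol.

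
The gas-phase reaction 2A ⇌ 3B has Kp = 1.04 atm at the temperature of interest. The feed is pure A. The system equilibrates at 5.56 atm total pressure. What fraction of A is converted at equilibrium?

X = 0.312

Basis: 1 mol A initially; let X = conversion of A. Extent ξ = 0.5X.
Moles: n_A = 1 − X; n_B = 1.5X.
n_T = Σnᵢ = 1 + 0.5X.
y_i = n_i/n_T, p_i = y_i·P. Kp = p_B^3 / (p_A^2).
Setting this equal to 1.04 atm and taking the physical root (0 < X < 1) gives X = 0.312.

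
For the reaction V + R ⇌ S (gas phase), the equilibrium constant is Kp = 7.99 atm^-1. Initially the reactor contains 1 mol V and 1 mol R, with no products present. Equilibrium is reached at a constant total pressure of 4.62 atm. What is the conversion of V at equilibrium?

X = 0.838

Basis: 1 mol V initially; let X = conversion of V. Extent ξ = X.
Mole table: n_V = 1 − X; n_R = 1 − X; n_S = X.
Summing: n_T = 2 − X.
With p_i = (n_i/n_T)P, Kp = p_S / (p_V p_R).
Setting this equal to 7.99 atm^-1 and taking the physical root (0 < X < 1) gives X = 0.838.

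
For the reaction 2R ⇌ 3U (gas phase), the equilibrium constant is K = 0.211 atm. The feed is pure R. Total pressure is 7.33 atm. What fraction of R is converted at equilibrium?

Take 1 mol R as basis and let X be its fractional conversion, so ξ = 0.5X.
At extent ξ: n_R = 1 − X; n_U = 1.5X.
n_T = Σnᵢ = 1 + 0.5X.
With p_i = (n_i/n_T)P, K = p_U^3 / (p_R^2).
Equating to 0.211 atm and solving on 0 < X < 1: X = 0.184.

X = 0.184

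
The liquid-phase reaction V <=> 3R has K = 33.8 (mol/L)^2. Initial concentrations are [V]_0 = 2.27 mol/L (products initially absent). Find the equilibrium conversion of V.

X = 0.496

Let X = conversion of V; extent ξ = 2.27·X mol/L.
Concentrations: [V] = 2.27 − 2.27X; [R] = 6.81X.
K = [R]^3 / ([V]).
Equating to 33.8 (mol/L)^2: the physical root is X = 0.496.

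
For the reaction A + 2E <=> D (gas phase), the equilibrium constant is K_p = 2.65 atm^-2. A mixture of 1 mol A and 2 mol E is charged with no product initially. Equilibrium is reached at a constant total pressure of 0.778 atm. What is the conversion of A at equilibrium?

X = 0.341

Let X = conversion of A (basis 1 mol A); extent of reaction ξ = X.
Mole table: n_A = 1 − X; n_E = 2 − 2X; n_D = X.
Total moles n_T = 3 − 2X.
With p_i = (n_i/n_T)P, K_p = p_D / (p_A p_E^2).
Substituting and setting equal to 2.65 atm^-2 gives a polynomial in X; the root in (0,1) is X = 0.341.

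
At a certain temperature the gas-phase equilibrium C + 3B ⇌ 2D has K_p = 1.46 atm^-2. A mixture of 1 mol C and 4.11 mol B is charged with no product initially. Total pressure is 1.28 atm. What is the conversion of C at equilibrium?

X = 0.527

Let X = conversion of C (basis 1 mol C); extent of reaction ξ = X.
Moles: n_C = 1 − X; n_B = 4.11 − 3X; n_D = 2X.
Total moles n_T = 5.11 − 2X.
y_i = n_i/n_T, p_i = y_i·P. K_p = p_D^2 / (p_C p_B^3).
Setting this equal to 1.46 atm^-2 and taking the physical root (0 < X < 1) gives X = 0.527.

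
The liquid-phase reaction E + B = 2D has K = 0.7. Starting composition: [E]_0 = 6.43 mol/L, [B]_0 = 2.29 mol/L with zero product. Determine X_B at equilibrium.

X = 0.467

Let X = conversion of B; extent ξ = 2.29·X mol/L.
Concentrations: [E] = 6.43 − 2.29X; [B] = 2.29 − 2.29X; [D] = 4.58X.
K = [D]^2 / ([E] [B]).
Equating to 0.7: the physical root is X = 0.467.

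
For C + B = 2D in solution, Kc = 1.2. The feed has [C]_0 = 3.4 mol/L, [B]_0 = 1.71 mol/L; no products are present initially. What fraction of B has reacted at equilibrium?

X = 0.483

Let X = conversion of B; extent ξ = 1.71·X mol/L.
Concentrations: [C] = 3.4 − 1.71X; [B] = 1.71 − 1.71X; [D] = 3.42X.
Kc = [D]^2 / ([C] [B]).
Solving Kc = 1.2 for X ∈ (0,1): X = 0.483.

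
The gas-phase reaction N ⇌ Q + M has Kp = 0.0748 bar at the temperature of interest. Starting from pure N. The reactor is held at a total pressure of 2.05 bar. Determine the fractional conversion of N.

X = 0.188

Take 1 mol N as basis and let X be its fractional conversion, so ξ = X.
Moles: n_N = 1 − X; n_Q = X; n_M = X.
Total moles n_T = 1 + X.
y_i = n_i/n_T, p_i = y_i·P. Kp = p_Q p_M / (p_N).
Equating to 0.0748 bar and solving on 0 < X < 1: X = 0.188.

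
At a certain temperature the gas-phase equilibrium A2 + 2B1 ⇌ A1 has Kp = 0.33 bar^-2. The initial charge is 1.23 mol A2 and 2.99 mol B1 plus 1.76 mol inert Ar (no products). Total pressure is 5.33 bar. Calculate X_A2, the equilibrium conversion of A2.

X = 0.543

Take 1.23 mol A2 as basis and let X be its fractional conversion, so ξ = 1.23X.
Mole table: n_A2 = 1.23 − 1.23X; n_B1 = 2.99 − 2.46X; n_A1 = 1.23X; n_I = 1.76 (inert).
Summing: n_T = 5.98 − 2.46X.
With p_i = (n_i/n_T)P, Kp = p_A1 / (p_A2 p_B1^2).
Equating to 0.33 bar^-2 and solving on 0 < X < 1: X = 0.543.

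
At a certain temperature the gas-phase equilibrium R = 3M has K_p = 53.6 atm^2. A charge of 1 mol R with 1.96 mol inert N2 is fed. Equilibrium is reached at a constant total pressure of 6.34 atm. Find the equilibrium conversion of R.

X = 0.670

Basis: 1 mol R initially; let X = conversion of R. Extent ξ = X.
At extent ξ: n_R = 1 − X; n_M = 3X; n_I = 1.96 (inert).
Total moles n_T = 2.96 + 2X.
Mole fractions y_i = n_i/n_T; K_p = p_M^3 / (p_R) with p_i = y_i·P.
This yields a degree-3 equation in X; solving on (0,1), X = 0.670.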